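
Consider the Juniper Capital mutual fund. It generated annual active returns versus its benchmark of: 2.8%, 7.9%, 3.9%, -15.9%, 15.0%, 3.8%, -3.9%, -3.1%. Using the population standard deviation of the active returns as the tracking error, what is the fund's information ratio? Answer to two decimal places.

Mean return r̄ = 10.50 / 8 = 1.3125%
Population std dev = √[588.7488 / 8] = 8.5787%
IR = r̄ / tracking error = 1.3125 / 8.5787 = 0.1530

0.15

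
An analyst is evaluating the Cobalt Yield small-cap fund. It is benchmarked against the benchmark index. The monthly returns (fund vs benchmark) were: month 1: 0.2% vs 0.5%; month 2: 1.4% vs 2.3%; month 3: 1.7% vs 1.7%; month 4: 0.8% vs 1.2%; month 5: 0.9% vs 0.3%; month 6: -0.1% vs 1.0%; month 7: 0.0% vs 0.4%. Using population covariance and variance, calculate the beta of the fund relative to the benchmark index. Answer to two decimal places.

r̄p = 0.7000%,  r̄m = 1.0571%
Cov = Σ(rp − r̄p)(rm − r̄m) / 7 = 0.3086
Var(rm) = Σ(rm − r̄m)² / 7 = 0.4710
β = Cov / Var = 0.3086 / 0.4710 = 0.6552

0.66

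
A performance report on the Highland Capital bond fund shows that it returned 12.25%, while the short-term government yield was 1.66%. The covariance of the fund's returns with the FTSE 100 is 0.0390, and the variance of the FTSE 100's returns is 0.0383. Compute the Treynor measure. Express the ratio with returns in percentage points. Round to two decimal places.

10.40

β = Cov / Var = 0.0390 / 0.0383 = 1.0183
Treynor = (Rp − Rf) / β = (12.25% − 1.66%) / 1.0183 = 10.59 / 1.0183 = 10.3997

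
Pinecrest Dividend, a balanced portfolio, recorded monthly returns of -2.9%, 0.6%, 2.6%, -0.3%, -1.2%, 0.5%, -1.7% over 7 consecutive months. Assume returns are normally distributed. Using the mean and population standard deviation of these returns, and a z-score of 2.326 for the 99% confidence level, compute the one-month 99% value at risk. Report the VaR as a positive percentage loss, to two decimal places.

μ = (-2.9 + 0.6 + 2.6 − 0.3 − 1.2 + 0.5 − 1.7) / 7 = -2.40 / 7 = -0.3429%
Σ(r − μ)² = (-2.9 − (-0.3429))² + (0.6 − (-0.3429))² + … = 19.3771
σ = √[19.3771 / 7] = 1.6638%
VaR = −(μ − z·σ) = −(-0.3429 − 2.326 × 1.6638) = −(-4.2129) = 4.2129%

4.21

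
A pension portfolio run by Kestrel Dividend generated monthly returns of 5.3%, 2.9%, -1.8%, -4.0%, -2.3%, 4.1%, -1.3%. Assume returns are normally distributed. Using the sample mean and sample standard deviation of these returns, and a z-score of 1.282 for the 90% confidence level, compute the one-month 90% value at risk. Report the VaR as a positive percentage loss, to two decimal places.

4.22

r̄ = (5.3 + 2.9 − 1.8 − 4 − 2.3 + 4.1 − 1.3) / 7 = 2.90 / 7 = 0.4143%
Σ(r − r̄)² = (5.3 − 0.4143)² + (2.9 − 0.4143)² + … = 78.3286
σ = √[78.3286 / 6] = 3.6131%
VaR = −(r̄ − z·σ) = −(0.4143 − 1.282 × 3.6131) = −(-4.2177) = 4.2177%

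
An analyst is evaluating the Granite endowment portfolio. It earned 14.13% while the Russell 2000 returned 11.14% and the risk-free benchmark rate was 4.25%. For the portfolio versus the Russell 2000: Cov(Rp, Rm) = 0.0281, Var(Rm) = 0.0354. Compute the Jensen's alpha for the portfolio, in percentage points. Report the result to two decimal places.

4.41

β = Cov / Var = 0.0281 / 0.0354 = 0.7938
E[R] = Rf + β(Rm − Rf) = 4.25% + 0.7938 × (11.14% − 4.25%) = 9.7193%
α = Rp − E[R] = 14.13% − 9.7193% = 4.4107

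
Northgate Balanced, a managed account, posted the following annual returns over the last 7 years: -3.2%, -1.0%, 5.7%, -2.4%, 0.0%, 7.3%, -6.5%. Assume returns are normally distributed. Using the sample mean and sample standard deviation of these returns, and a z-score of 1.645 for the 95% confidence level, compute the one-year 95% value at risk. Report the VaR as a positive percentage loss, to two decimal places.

8.10

r̄ = (-3.2 − 1 + 5.7 − 2.4 + 0 + 7.3 − 6.5) / 7 = -0.10 / 7 = -0.0143%
Sample std dev = √[145.0286 / 6] = 4.9164%
VaR = −(r̄ − z·σ) = −(-0.0143 − 1.645 × 4.9164) = −(-8.1018) = 8.1018%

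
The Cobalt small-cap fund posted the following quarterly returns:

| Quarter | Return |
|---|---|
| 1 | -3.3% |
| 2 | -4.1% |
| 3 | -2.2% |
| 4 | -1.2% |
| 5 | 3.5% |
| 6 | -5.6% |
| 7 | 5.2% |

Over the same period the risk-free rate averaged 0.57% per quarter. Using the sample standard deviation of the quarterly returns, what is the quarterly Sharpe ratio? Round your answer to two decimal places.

μ = (-3.3 − 4.1 − 2.2 − 1.2 + 3.5 − 5.6 + 5.2) / 7 = -7.70 / 7 = -1.1000%
Sample σ = √[Σ(r − μ)² / 6] = √[96.1600 / 6] = √16.0267 = 4.0033%
Sharpe = (μ − rf) / σ = (-1.1000 − 0.57) / 4.0033 = -1.6700 / 4.0033 = -0.4172

-0.42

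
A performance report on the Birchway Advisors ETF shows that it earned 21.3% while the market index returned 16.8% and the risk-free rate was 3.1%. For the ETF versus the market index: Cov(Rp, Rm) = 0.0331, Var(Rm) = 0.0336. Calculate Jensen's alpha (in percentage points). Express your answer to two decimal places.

β = Cov / Var = 0.0331 / 0.0336 = 0.9851
E[R] = Rf + β(Rm − Rf) = 3.1% + 0.9851 × (16.8% − 3.1%) = 16.5959%
α = Rp − E[R] = 21.3% − 16.5959% = 4.7041

4.70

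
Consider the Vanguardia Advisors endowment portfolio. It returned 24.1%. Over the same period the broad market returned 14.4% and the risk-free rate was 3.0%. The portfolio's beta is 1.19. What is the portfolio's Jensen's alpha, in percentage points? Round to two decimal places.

7.53

CAPM expected return = Rf + β(Rm − Rf) = 3.0% + 1.19 × (14.4% − 3.0%) = 3 + 1.19 × 11.40 = 16.5660%
Jensen's α = Rp − E[R] = 24.1% − 16.5660% = 7.5340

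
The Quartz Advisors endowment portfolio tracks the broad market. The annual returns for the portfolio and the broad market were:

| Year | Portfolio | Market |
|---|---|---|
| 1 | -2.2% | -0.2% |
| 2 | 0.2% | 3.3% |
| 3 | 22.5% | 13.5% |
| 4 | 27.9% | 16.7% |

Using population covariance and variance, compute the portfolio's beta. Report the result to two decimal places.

1.89

r̄p = 12.1000%,  r̄m = 8.3250%
Cov = Σ(rp − r̄p)(rm − r̄m) / 4 = 91.9625
Var(rm) = Σ(rm − r̄m)² / 4 = 48.7119
β = Cov / Var = 91.9625 / 48.7119 = 1.8879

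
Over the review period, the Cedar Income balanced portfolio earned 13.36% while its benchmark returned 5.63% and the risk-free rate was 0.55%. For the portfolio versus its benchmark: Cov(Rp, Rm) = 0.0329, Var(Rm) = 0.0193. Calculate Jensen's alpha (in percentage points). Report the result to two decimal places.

β = Cov / Var = 0.0329 / 0.0193 = 1.7047
E[R] = Rf + β(Rm − Rf) = 0.55% + 1.7047 × (5.63% − 0.55%) = 9.2099%
α = Rp − E[R] = 13.36% − 9.2099% = 4.1501

4.15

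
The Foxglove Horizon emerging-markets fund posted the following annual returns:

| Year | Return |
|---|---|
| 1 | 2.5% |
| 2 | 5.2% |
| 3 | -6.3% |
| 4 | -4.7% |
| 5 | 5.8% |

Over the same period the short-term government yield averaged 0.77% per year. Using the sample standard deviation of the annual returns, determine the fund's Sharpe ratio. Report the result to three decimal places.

-0.048

r̄ = (2.5 + 5.2 − 6.3 − 4.7 + 5.8) / 5 = 0.5000%
Sample σ = √[Σ(r − r̄)² / 4] = √[127.4600 / 4] = √31.8650 = 5.6449%
Sharpe = (r̄ − rf) / σ = (0.5000 − 0.77) / 5.6449 = -0.2700 / 5.6449 = -0.0478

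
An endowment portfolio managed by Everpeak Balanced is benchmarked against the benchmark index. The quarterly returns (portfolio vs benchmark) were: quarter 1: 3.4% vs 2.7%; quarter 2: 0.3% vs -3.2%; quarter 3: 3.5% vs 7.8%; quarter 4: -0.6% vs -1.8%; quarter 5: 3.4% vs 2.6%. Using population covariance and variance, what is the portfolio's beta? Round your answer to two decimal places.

r̄p = 2.0000%,  r̄m = 1.6200%
Cov = Σ(rp − r̄p)(rm − r̄m) / 5 = 5.8480
Var(rm) = Σ(rm − r̄m)² / 5 = 15.0496
β = Cov / Var = 5.8480 / 15.0496 = 0.3886

0.39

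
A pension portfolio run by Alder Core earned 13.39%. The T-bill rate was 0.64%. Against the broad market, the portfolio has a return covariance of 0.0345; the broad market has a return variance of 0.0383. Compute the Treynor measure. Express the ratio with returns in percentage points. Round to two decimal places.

14.15

β = Cov / Var = 0.0345 / 0.0383 = 0.9008
Treynor = (Rp − Rf) / β = (13.39% − 0.64%) / 0.9008 = 12.75 / 0.9008 = 14.1541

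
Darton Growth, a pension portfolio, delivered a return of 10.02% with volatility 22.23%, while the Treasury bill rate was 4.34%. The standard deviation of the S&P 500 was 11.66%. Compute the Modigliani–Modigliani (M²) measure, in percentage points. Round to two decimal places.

7.32

Sharpe = (Rp − Rf) / σp = (10.02% − 4.34%) / 22.23% = 0.2555
M² = Rf + Sharpe × σm = 4.34% + 0.2555 × 11.66% = 7.3191%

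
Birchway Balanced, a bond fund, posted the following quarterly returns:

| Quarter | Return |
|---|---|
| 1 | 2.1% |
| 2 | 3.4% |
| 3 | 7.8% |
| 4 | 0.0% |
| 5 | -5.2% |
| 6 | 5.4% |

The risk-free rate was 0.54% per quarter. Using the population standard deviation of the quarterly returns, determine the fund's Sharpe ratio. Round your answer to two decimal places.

0.41

Mean return r̄ = 13.50 / 6 = 2.2500%
Population σ = √[Σ(r − r̄)² / 6] = √[102.6350 / 6] = √17.1058 = 4.1359%
Sharpe = (r̄ − rf) / σ = (2.2500 − 0.54) / 4.1359 = 1.7100 / 4.1359 = 0.4135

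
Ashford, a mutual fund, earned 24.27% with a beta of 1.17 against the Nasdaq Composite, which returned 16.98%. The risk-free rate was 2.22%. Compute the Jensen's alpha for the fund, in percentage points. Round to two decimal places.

CAPM expected return = Rf + β(Rm − Rf) = 2.22% + 1.17 × (16.98% − 2.22%) = 2.22 + 1.17 × 14.76 = 19.4892%
Jensen's α = Rp − E[R] = 24.27% − 19.4892% = 4.7808

4.78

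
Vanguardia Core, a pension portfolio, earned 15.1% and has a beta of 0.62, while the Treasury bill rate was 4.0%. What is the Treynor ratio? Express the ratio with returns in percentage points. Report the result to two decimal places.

Treynor = (Rp − Rf) / β = (15.1% − 4.0%) / 0.62 = 11.10 / 0.62 = 17.9032

17.90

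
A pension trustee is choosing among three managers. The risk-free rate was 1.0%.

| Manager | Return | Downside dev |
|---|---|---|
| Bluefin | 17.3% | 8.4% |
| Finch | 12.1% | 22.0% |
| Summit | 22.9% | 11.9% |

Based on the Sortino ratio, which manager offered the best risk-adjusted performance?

Bluefin

Bluefin: Sortino ratio = (17.3% − 1.0%) / 8.4% = 1.940
Finch: Sortino ratio = (12.1% − 1.0%) / 22.0% = 0.505
Summit: Sortino ratio = (22.9% − 1.0%) / 11.9% = 1.840
Highest: Bluefin (1.940).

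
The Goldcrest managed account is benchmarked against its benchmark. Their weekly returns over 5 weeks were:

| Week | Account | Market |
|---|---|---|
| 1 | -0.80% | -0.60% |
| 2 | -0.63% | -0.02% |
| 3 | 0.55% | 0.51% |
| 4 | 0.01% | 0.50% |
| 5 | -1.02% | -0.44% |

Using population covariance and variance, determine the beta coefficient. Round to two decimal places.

r̄p = -0.3780%,  r̄m = -0.0100%
Cov = Σ(rp − r̄p)(rm − r̄m) / 5 = 0.2416
Var(rm) = Σ(rm − r̄m)² / 5 = 0.2127
β = Cov / Var = 0.2416 / 0.2127 = 1.1359

1.14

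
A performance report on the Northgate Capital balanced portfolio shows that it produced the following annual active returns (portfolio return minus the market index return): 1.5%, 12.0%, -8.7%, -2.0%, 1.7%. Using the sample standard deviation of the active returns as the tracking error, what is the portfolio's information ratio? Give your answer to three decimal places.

0.120

r̄ = (1.5 + 12 − 8.7 − 2 + 1.7) / 5 = 0.9000%
Σ(r − r̄)² = 224.7800; sample σ = √(224.7800/4) = 7.4963%
IR = r̄ / tracking error = 0.9000 / 7.4963 = 0.1201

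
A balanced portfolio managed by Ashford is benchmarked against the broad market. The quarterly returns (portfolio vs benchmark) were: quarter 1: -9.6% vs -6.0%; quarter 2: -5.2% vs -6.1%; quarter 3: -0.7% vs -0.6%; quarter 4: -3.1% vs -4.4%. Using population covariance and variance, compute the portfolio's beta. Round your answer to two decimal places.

r̄p = -4.6500%,  r̄m = -4.2750%
Cov = Σ(rp − r̄p)(rm − r̄m) / 4 = 5.9663
Var(rm) = Σ(rm − r̄m)² / 4 = 4.9569
β = Cov / Var = 5.9663 / 4.9569 = 1.2036

1.20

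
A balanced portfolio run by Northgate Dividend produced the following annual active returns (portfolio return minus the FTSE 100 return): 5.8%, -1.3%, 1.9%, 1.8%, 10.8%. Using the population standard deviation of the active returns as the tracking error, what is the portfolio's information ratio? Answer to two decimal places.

μ = (5.8 − 1.3 + 1.9 + 1.8 + 10.8) / 5 = 3.8000%
Population σ = √[Σ(r − μ)² / 5] = √[86.6200 / 5] = √17.3240 = 4.1622%
IR = μ / tracking error = 3.8000 / 4.1622 = 0.9130

0.91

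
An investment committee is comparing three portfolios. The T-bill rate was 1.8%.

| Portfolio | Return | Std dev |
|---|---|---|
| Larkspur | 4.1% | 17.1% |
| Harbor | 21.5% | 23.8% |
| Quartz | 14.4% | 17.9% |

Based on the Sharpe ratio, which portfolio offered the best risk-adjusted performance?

Harbor

Larkspur: Sharpe ratio = (4.1% − 1.8%) / 17.1% = 0.135
Harbor: Sharpe ratio = (21.5% − 1.8%) / 23.8% = 0.828
Quartz: Sharpe ratio = (14.4% − 1.8%) / 17.9% = 0.704
Highest: Harbor (0.828).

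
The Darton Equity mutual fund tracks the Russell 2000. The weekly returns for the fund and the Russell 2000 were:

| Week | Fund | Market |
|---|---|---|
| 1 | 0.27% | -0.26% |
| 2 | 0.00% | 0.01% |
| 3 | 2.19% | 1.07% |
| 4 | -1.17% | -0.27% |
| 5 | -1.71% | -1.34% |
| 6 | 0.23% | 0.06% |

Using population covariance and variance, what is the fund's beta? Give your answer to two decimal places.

1.63

r̄p = -0.0317%,  r̄m = -0.1217%
Cov = Σ(rp − r̄p)(rm − r̄m) / 6 = 0.8118
Var(rm) = Σ(rm − r̄m)² / 6 = 0.4993
β = Cov / Var = 0.8118 / 0.4993 = 1.6259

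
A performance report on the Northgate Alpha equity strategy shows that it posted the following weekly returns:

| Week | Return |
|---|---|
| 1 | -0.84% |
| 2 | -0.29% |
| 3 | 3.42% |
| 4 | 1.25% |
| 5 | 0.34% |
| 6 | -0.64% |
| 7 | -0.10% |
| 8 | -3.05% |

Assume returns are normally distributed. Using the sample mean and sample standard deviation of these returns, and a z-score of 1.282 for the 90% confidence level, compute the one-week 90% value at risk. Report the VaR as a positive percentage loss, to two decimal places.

r̄ = (-0.84 − 0.29 + 3.42 + 1.25 + 0.34 − 0.64 − 0.1 − 3.05) / 8 = 0.0113%
Σ(r − r̄)² = 23.8853; sample σ = √(23.8853/7) = 1.8472%
VaR = −(r̄ − z·σ) = −(0.0113 − 1.282 × 1.8472) = −(-2.3568) = 2.3568%

2.36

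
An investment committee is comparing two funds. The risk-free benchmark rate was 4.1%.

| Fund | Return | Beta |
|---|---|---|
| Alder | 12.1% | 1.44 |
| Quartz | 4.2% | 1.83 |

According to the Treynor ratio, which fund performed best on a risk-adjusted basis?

Alder: Treynor = (12.1% − 4.1%) / 1.44 = 5.556
Quartz: Treynor = (4.2% − 4.1%) / 1.83 = 0.055
Highest: Alder (5.556).

Alder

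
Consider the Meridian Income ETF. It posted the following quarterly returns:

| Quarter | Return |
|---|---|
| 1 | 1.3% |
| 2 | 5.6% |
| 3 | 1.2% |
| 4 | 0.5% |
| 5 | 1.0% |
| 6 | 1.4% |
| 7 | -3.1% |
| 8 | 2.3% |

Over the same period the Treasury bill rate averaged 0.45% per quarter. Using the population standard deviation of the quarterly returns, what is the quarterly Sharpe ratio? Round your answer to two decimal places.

0.37

r̄ = (1.3 + 5.6 + 1.2 + 0.5 + 1 + 1.4 − 3.1 + 2.3) / 8 = 1.2750%
Σ(r − r̄)² = 39.5950; population σ = √(39.5950/8) = 2.2247%
Sharpe = (r̄ − rf) / σ = (1.2750 − 0.45) / 2.2247 = 0.8250 / 2.2247 = 0.3708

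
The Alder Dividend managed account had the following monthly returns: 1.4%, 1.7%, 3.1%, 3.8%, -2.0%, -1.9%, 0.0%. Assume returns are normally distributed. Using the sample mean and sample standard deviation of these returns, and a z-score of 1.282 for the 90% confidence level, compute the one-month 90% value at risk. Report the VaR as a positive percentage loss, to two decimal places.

r̄ = (1.4 + 1.7 + 3.1 + 3.8 − 2 − 1.9 + 0) / 7 = 0.8714%
Σ(r − r̄)² = (1.4 − 0.8714)² + (1.7 − 0.8714)² + (3.1 − 0.8714)² + … = 31.1943
σ = √[31.1943 / 6] = 2.2801%
VaR = −(r̄ − z·σ) = −(0.8714 − 1.282 × 2.2801) = −(-2.0517) = 2.0517%

2.05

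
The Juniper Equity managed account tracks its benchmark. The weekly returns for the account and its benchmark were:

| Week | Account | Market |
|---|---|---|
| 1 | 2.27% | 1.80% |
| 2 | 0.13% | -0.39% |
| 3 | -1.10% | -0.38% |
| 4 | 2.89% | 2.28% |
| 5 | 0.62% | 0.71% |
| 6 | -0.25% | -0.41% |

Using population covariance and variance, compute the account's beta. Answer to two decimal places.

r̄p = 0.7600%,  r̄m = 0.6017%
Cov = Σ(rp − r̄p)(rm − r̄m) / 6 = 1.4736
Var(rm) = Σ(rm − r̄m)² / 6 = 1.2058
β = Cov / Var = 1.4736 / 1.2058 = 1.2221

1.22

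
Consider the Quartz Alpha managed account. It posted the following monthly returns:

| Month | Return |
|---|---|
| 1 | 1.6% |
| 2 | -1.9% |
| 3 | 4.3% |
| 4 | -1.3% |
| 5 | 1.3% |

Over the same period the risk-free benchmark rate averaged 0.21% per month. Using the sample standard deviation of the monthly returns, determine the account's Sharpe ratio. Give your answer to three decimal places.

r̄ = (1.6 − 1.9 + 4.3 − 1.3 + 1.3) / 5 = 4.00 / 5 = 0.8000%
Σ(r − r̄)² = (1.6 − 0.8000)² + (-1.9 − 0.8000)² + … = 24.8400
sample σ = √(24.8400 / 4) = √6.2100 = 2.4920%
Sharpe = (r̄ − rf) / σ = (0.8000 − 0.21) / 2.4920 = 0.5900 / 2.4920 = 0.2368

0.237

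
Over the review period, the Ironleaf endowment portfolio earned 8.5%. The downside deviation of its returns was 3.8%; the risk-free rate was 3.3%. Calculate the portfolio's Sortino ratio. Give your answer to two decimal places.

1.37

Sortino = (Rp − Rf) / σd = (8.5% − 3.3%) / 3.8% = 5.20% / 3.8% = 1.3684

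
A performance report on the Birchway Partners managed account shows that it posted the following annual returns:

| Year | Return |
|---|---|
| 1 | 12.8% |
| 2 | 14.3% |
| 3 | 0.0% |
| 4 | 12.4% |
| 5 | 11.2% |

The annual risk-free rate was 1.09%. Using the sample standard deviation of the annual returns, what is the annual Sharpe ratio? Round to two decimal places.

r̄ = (12.8 + 14.3 + 0 + 12.4 + 11.2) / 5 = 50.70 / 5 = 10.1400%
Σ(r − r̄)² = (12.8 − 10.1400)² + (14.3 − 10.1400)² + (0 − 10.1400)² + … = 133.4320
σ = √[133.4320 / 4] = 5.7756%
Sharpe = (r̄ − rf) / σ = (10.1400 − 1.09) / 5.7756 = 9.0500 / 5.7756 = 1.5669

1.57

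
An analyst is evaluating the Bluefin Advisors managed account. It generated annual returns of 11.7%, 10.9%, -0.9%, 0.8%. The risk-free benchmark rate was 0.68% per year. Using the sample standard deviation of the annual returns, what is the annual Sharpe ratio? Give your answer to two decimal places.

Mean return r̄ = 22.50 / 4 = 5.6250%
Sample std dev = √[130.5875 / 3] = 6.5977%
Sharpe = (r̄ − rf) / σ = (5.6250 − 0.68) / 6.5977 = 4.9450 / 6.5977 = 0.7495

0.75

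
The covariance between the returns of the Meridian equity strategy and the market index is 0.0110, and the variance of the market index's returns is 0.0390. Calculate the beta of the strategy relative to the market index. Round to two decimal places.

β = Cov(Rp, Rm) / Var(Rm) = 0.0110 / 0.0390 = 0.2821

0.28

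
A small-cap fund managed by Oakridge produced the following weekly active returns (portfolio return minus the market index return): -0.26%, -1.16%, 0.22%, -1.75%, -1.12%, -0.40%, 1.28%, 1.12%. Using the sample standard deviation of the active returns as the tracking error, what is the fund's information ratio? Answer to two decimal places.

μ = (-0.26 − 1.16 + 0.22 − 1.75 − 1.12 − 0.4 + 1.28 + 1.12) / 8 = -0.2588%
Σ(r − μ)² = (-0.26 − (-0.2588))² + (-1.16 − (-0.2588))² + … = 8.2957
sample σ = √(8.2957 / 7) = √1.1851 = 1.0886%
IR = μ / tracking error = -0.2588 / 1.0886 = -0.2377

-0.24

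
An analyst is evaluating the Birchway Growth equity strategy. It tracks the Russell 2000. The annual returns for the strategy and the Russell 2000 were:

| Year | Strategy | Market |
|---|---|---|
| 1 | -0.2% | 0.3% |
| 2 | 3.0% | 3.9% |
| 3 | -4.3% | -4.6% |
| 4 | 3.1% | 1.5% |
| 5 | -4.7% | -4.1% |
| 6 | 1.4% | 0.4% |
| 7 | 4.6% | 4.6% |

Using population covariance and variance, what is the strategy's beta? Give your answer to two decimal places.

r̄p = 0.4143%,  r̄m = 0.2857%
Cov = Σ(rp − r̄p)(rm − r̄m) / 7 = 10.8902
Var(rm) = Σ(rm − r̄m)² / 7 = 10.8955
β = Cov / Var = 10.8902 / 10.8955 = 0.9995

1.00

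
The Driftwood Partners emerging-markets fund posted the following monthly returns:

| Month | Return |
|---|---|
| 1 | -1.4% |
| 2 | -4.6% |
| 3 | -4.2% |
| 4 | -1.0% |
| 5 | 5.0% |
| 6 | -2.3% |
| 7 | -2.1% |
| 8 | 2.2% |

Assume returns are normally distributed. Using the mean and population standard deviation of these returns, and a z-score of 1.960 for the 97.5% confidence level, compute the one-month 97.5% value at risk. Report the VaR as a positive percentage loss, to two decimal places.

6.95

Mean return r̄ = -8.40 / 8 = -1.0500%
Σ(r − r̄)² = (-1.4 − (-1.0500))² + (-4.6 − (-1.0500))² + (-4.2 − (-1.0500))² + … = 72.4800
σ = √[72.4800 / 8] = 3.0100%
VaR = −(r̄ − z·σ) = −(-1.0500 − 1.960 × 3.0100) = −(-6.9496) = 6.9496%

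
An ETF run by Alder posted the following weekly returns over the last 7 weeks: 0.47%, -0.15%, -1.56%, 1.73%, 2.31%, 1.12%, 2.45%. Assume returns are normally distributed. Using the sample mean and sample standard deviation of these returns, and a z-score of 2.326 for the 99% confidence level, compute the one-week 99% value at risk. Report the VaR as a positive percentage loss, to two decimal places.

Mean return r̄ = 6.370 / 7 = 0.9100%
Σ(r − r̄)² = (0.47 − 0.9100)² + (-0.15 − 0.9100)² + … = 12.4662
sample σ = √(12.4662 / 6) = √2.0777 = 1.4414%
VaR = −(r̄ − z·σ) = −(0.9100 − 2.326 × 1.4414) = −(-2.4427) = 2.4427%

2.44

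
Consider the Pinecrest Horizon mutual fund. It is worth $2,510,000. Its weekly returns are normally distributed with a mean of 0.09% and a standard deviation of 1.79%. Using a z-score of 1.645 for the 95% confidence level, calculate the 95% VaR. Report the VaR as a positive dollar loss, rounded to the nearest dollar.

Return at the 95% tail: μ − z·σ = 0.09% − 1.645 × 1.79% = 0.09 − 2.94455 = -2.85455%
VaR = −(-2.85455%) × $2,510,000 = 2.85455% × $2,510,000 = $71,649

$71,649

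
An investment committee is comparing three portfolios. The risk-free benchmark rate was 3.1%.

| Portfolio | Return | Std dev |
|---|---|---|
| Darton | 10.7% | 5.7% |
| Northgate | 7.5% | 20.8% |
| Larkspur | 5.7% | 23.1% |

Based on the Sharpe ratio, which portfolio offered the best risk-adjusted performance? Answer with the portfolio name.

Darton: Sharpe ratio = (10.7% − 3.1%) / 5.7% = 1.333
Northgate: Sharpe ratio = (7.5% − 3.1%) / 20.8% = 0.212
Larkspur: Sharpe ratio = (5.7% − 3.1%) / 23.1% = 0.113
Highest: Darton (1.333).

Darton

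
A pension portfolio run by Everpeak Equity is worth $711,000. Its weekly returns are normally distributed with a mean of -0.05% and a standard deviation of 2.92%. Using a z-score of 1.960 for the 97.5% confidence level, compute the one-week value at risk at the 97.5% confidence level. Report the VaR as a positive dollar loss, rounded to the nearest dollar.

$41,047

Return at the 97.5% tail: μ − z·σ = -0.05% − 1.960 × 2.92% = -0.05 − 5.7232 = -5.7732%
VaR = −(-5.7732%) × $711,000 = 5.7732% × $711,000 = $41,047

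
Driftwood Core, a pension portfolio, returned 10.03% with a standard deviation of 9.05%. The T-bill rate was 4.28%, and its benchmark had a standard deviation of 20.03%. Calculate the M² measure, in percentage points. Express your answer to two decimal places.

Sharpe = (Rp − Rf) / σp = (10.03% − 4.28%) / 9.05% = 0.6354
M² = Rf + Sharpe × σm = 4.28% + 0.6354 × 20.03% = 17.0071%

17.01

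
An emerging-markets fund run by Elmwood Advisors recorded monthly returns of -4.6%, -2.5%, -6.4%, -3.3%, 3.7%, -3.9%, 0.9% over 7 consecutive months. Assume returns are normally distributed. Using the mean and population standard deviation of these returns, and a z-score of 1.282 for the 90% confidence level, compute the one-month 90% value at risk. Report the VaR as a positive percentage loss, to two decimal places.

6.41

r̄ = (-4.6 − 2.5 − 6.4 − 3.3 + 3.7 − 3.9 + 0.9) / 7 = -2.3000%
Population std dev = √[71.9400 / 7] = 3.2058%
VaR = −(r̄ − z·σ) = −(-2.3000 − 1.282 × 3.2058) = −(-6.4098) = 6.4098%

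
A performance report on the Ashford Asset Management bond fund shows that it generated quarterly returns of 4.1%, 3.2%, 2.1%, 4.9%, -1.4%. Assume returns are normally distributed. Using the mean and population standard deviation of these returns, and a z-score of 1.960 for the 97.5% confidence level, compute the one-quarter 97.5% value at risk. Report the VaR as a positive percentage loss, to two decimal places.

1.73

Mean return μ = 12.90 / 5 = 2.5800%
Population σ = √[Σ(r − μ)² / 5] = √[24.1480 / 5] = √4.8296 = 2.1976%
VaR = −(μ − z·σ) = −(2.5800 − 1.960 × 2.1976) = −(-1.7273) = 1.7273%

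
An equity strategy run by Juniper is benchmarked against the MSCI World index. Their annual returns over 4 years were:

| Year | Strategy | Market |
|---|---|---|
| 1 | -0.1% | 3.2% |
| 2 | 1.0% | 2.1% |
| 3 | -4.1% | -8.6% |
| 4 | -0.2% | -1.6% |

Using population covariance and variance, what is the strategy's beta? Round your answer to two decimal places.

r̄p = -0.8500%,  r̄m = -1.2250%
Cov = Σ(rp − r̄p)(rm − r̄m) / 4 = 8.2988
Var(rm) = Σ(rm − r̄m)² / 4 = 21.2919
β = Cov / Var = 8.2988 / 21.2919 = 0.3898

0.39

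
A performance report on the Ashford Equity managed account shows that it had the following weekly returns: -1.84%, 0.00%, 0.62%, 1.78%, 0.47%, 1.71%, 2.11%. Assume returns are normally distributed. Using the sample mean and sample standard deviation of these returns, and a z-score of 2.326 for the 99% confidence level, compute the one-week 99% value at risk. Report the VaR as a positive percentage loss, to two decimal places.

2.48

r̄ = (-1.84 + 0 + 0.62 + 1.78 + 0.47 + 1.71 + 2.11) / 7 = 4.850 / 7 = 0.6929%
Σ(r − r̄)² = (-1.84 − 0.6929)² + (0 − 0.6929)² + (0.62 − 0.6929)² + … = 11.1751
sample σ = √(11.1751 / 6) = √1.8625 = 1.3647%
VaR = −(r̄ − z·σ) = −(0.6929 − 2.326 × 1.3647) = −(-2.4814) = 2.4814%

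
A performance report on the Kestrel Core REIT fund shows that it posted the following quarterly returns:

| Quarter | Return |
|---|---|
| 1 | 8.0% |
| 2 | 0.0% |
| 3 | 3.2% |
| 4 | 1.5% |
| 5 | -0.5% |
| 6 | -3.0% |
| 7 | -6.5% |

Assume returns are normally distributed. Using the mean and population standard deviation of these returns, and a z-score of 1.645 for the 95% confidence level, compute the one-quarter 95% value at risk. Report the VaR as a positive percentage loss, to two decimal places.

6.62

Mean return r̄ = 2.70 / 7 = 0.3857%
Σ(r − r̄)² = (8 − 0.3857)² + (0 − 0.3857)² + … = 126.9486
population σ = √(126.9486 / 7) = √18.1355 = 4.2586%
VaR = −(r̄ − z·σ) = −(0.3857 − 1.645 × 4.2586) = −(-6.6197) = 6.6197%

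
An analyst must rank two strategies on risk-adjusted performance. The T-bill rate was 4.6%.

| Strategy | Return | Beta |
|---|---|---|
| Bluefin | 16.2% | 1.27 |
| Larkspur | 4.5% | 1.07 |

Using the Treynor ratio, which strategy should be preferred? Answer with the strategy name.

Bluefin

Bluefin: Treynor = (16.2% − 4.6%) / 1.27 = 9.134
Larkspur: Treynor = (4.5% − 4.6%) / 1.07 = -0.093
Highest: Bluefin (9.134).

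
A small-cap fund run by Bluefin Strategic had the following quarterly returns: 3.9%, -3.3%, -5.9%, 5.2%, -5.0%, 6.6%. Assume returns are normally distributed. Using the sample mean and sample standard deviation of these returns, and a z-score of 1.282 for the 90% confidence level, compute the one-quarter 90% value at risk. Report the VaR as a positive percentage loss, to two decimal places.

μ = (3.9 − 3.3 − 5.9 + 5.2 − 5 + 6.6) / 6 = 1.50 / 6 = 0.2500%
Sample σ = √[Σ(r − μ)² / 5] = √[156.1350 / 5] = √31.2270 = 5.5881%
VaR = −(μ − z·σ) = −(0.2500 − 1.282 × 5.5881) = −(-6.9139) = 6.9139%

6.91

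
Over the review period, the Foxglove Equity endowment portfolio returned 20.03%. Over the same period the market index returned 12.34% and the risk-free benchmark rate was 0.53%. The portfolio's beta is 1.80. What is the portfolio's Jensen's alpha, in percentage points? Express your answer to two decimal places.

CAPM expected return = Rf + β(Rm − Rf) = 0.53% + 1.80 × (12.34% − 0.53%) = 0.53 + 1.80 × 11.81 = 21.7880%
Jensen's α = Rp − E[R] = 20.03% − 21.7880% = -1.7580

-1.76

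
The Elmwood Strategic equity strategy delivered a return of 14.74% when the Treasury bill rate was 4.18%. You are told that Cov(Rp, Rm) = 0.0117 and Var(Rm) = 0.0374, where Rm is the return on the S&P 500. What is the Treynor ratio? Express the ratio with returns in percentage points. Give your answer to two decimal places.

β = Cov / Var = 0.0117 / 0.0374 = 0.3128
Treynor = (Rp − Rf) / β = (14.74% − 4.18%) / 0.3128 = 10.56 / 0.3128 = 33.7596

33.76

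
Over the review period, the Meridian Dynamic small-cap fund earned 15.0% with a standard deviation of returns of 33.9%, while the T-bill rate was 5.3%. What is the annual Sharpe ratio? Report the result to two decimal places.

0.29

Sharpe = (Rp − Rf) / σp = (15.0% − 5.3%) / 33.9% = 9.70% / 33.9% = 0.2861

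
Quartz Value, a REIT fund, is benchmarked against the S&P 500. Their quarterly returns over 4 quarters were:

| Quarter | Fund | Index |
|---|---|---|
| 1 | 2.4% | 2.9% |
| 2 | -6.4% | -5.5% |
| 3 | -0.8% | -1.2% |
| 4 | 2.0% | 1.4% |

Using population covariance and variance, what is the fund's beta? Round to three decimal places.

1.089

r̄p = -0.7000%,  r̄m = -0.6000%
Cov = Σ(rp − r̄p)(rm − r̄m) / 4 = 11.0600
Var(rm) = Σ(rm − r̄m)² / 4 = 10.1550
β = Cov / Var = 11.0600 / 10.1550 = 1.0891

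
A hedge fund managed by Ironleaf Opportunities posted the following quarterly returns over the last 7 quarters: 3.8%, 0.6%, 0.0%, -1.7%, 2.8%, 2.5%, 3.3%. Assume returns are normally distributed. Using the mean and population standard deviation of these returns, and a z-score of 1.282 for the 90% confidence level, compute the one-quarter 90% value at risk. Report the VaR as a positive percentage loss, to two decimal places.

Mean return r̄ = 11.30 / 7 = 1.6143%
Σ(r − r̄)² = (3.8 − 1.6143)² + (0.6 − 1.6143)² + (0 − 1.6143)² + … = 24.4286
σ = √[24.4286 / 7] = 1.8681%
VaR = −(r̄ − z·σ) = −(1.6143 − 1.282 × 1.8681) = −(-0.7806) = 0.7806%

0.78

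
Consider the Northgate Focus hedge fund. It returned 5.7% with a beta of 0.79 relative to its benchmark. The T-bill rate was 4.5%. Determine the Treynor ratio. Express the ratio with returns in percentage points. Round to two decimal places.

1.52

Treynor = (Rp − Rf) / β = (5.7% − 4.5%) / 0.79 = 1.20 / 0.79 = 1.5190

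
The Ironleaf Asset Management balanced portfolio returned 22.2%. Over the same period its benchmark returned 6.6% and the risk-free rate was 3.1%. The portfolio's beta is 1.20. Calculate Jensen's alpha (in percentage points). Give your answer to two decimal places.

CAPM expected return = Rf + β(Rm − Rf) = 3.1% + 1.20 × (6.6% − 3.1%) = 3.1 + 1.20 × 3.50 = 7.3000%
Jensen's α = Rp − E[R] = 22.2% − 7.3000% = 14.9000

14.90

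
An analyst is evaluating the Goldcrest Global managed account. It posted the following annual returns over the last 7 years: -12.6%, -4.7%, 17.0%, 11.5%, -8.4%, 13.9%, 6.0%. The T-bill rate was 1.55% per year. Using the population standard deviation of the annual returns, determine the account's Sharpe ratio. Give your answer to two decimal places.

0.16

r̄ = (-12.6 − 4.7 + 17 + 11.5 − 8.4 + 13.9 + 6) / 7 = 22.70 / 7 = 3.2429%
Population σ = √[Σ(r − r̄)² / 7] = √[828.2571 / 7] = √118.3224 = 10.8776%
Sharpe = (r̄ − rf) / σ = (3.2429 − 1.55) / 10.8776 = 1.6929 / 10.8776 = 0.1556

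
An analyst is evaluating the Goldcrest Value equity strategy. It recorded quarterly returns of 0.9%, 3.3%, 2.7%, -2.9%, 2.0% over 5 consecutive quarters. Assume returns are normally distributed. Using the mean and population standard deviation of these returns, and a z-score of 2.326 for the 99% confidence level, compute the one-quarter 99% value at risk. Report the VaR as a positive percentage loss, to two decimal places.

3.92

μ = (0.9 + 3.3 + 2.7 − 2.9 + 2) / 5 = 6.00 / 5 = 1.2000%
Population std dev = √[24.2000 / 5] = 2.2000%
VaR = −(μ − z·σ) = −(1.2000 − 2.326 × 2.2000) = −(-3.9172) = 3.9172%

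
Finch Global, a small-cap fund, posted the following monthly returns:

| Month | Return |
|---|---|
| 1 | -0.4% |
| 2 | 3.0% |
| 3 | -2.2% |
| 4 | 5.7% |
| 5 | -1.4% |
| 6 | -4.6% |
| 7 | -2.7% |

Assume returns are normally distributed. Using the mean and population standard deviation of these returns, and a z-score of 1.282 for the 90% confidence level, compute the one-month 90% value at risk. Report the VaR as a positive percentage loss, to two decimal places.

4.59

Mean return r̄ = -2.60 / 7 = -0.3714%
Σ(r − r̄)² = (-0.4 − (-0.3714))² + (3 − (-0.3714))² + … = 75.9343
population σ = √(75.9343 / 7) = √10.8478 = 3.2936%
VaR = −(r̄ − z·σ) = −(-0.3714 − 1.282 × 3.2936) = −(-4.5938) = 4.5938%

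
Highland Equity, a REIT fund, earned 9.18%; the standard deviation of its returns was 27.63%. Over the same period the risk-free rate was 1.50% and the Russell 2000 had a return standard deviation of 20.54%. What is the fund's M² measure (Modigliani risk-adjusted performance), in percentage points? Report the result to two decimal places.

Sharpe = (Rp − Rf) / σp = (9.18% − 1.50%) / 27.63% = 0.2780
M² = Rf + Sharpe × σm = 1.50% + 0.2780 × 20.54% = 7.2101%

7.21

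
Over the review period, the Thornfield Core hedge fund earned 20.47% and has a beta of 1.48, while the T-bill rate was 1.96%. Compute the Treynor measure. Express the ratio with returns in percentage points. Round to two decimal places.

Treynor = (Rp − Rf) / β = (20.47% − 1.96%) / 1.48 = 18.51 / 1.48 = 12.5068

12.51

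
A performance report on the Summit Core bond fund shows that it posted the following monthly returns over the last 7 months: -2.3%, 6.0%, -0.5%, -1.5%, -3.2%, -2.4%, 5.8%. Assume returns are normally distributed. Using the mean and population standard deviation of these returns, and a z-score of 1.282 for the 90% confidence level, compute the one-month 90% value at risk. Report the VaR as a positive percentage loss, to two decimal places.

r̄ = (-2.3 + 6 − 0.5 − 1.5 − 3.2 − 2.4 + 5.8) / 7 = 1.90 / 7 = 0.2714%
Σ(r − r̄)² = 92.9143; population σ = √(92.9143/7) = 3.6433%
VaR = −(r̄ − z·σ) = −(0.2714 − 1.282 × 3.6433) = −(-4.3993) = 4.3993%

4.40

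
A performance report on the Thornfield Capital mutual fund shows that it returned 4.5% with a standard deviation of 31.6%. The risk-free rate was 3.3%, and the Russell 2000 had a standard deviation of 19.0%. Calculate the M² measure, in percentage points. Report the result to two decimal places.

4.02

Sharpe = (Rp − Rf) / σp = (4.5% − 3.3%) / 31.6% = 0.0380
M² = Rf + Sharpe × σm = 3.3% + 0.0380 × 19.0% = 4.0220%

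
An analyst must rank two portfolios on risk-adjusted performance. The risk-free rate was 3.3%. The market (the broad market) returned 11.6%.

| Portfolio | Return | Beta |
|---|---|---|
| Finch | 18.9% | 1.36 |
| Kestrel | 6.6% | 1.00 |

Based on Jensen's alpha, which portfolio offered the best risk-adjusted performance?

Finch: α = 18.9% − [3.3% + 1.36 × (11.6% − 3.3%)] = 4.312
Kestrel: α = 6.6% − [3.3% + 1.00 × (11.6% − 3.3%)] = -5.000
Highest: Finch (4.312).

Finch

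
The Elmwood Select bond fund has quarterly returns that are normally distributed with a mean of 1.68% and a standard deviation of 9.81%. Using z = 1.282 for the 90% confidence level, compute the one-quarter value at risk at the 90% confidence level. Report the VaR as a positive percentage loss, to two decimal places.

10.90

VaR (as % loss) = −(μ − z·σ) = −(1.68% − 1.282 × 9.81%) = −(-10.89642%) = 10.89642%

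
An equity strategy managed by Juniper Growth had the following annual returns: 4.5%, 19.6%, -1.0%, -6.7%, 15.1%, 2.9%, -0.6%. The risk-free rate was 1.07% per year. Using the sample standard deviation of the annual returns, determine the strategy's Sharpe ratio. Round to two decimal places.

r̄ = (4.5 + 19.6 − 1 − 6.7 + 15.1 + 2.9 − 0.6) / 7 = 33.80 / 7 = 4.8286%
Σ(r − r̄)² = 523.8743; sample σ = √(523.8743/6) = 9.3441%
Sharpe = (r̄ − rf) / σ = (4.8286 − 1.07) / 9.3441 = 3.7586 / 9.3441 = 0.4022

0.40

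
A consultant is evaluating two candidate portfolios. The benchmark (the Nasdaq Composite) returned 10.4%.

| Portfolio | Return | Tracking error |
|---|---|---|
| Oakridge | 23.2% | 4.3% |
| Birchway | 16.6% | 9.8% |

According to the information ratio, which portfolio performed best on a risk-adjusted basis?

Oakridge

Oakridge: IR = (23.2% − 10.4%) / 4.3% = 2.977
Birchway: IR = (16.6% − 10.4%) / 9.8% = 0.633
Highest: Oakridge (2.977).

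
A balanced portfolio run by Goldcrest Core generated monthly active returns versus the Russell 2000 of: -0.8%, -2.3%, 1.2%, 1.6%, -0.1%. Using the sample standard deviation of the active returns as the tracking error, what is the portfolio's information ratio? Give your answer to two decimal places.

μ = (-0.8 − 2.3 + 1.2 + 1.6 − 0.1) / 5 = -0.0800%
Σ(r − μ)² = (-0.8 − (-0.0800))² + (-2.3 − (-0.0800))² + (1.2 − (-0.0800))² + … = 9.9080
σ = √[9.9080 / 4] = 1.5738%
IR = μ / tracking error = -0.0800 / 1.5738 = -0.0508

-0.05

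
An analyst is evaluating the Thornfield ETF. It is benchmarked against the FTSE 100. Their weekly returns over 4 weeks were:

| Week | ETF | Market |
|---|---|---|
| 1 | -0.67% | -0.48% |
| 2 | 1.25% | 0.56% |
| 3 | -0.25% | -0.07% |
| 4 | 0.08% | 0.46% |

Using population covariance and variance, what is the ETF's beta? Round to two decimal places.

r̄p = 0.1025%,  r̄m = 0.1175%
Cov = Σ(rp − r̄p)(rm − r̄m) / 4 = 0.2569
Var(rm) = Σ(rm − r̄m)² / 4 = 0.1763
β = Cov / Var = 0.2569 / 0.1763 = 1.4572

1.46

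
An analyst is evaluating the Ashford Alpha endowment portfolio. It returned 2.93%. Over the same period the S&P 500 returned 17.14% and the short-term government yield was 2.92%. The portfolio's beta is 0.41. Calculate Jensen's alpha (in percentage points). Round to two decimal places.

CAPM expected return = Rf + β(Rm − Rf) = 2.92% + 0.41 × (17.14% − 2.92%) = 2.92 + 0.41 × 14.22 = 8.7502%
Jensen's α = Rp − E[R] = 2.93% − 8.7502% = -5.8202

-5.82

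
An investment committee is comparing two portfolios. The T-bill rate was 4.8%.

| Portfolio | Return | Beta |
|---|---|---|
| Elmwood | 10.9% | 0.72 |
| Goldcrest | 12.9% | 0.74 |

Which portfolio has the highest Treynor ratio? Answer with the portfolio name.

Goldcrest

Elmwood: Treynor = (10.9% − 4.8%) / 0.72 = 8.472
Goldcrest: Treynor = (12.9% − 4.8%) / 0.74 = 10.946
Highest: Goldcrest (10.946).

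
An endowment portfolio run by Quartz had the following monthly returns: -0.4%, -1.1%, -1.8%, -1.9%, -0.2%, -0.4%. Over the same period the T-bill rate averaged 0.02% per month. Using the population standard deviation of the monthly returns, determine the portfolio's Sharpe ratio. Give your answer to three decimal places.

-1.441

μ = (-0.4 − 1.1 − 1.8 − 1.9 − 0.2 − 0.4) / 6 = -5.80 / 6 = -0.9667%
Population σ = √[Σ(r − μ)² / 6] = √[2.8133 / 6] = √0.4689 = 0.6848%
Sharpe = (μ − rf) / σ = (-0.9667 − 0.02) / 0.6848 = -0.9867 / 0.6848 = -1.4409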